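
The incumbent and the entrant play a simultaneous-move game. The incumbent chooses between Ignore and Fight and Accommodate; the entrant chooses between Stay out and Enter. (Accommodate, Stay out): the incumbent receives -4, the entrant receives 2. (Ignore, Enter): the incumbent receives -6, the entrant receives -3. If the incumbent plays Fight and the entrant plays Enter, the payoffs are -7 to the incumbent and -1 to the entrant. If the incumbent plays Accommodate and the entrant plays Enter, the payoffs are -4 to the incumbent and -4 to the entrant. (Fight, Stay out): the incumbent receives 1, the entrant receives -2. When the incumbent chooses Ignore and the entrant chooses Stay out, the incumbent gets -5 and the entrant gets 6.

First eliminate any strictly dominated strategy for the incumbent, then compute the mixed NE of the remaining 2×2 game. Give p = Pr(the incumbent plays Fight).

p = 6/7

The incumbent's strategy Ignore is strictly dominated by Accommodate: -4 > -5 and -4 > -6. Eliminate Ignore.
In a mixed equilibrium the entrant is indifferent between Stay out and Enter; this condition fixes p.
  the entrant's payoff to Stay out: p·(-2) + (1−p)·2 = -4p + 2
  the entrant's payoff to Enter: p·(-1) + (1−p)·(-4) = 3p - 4
  -4p + 2 = 3p - 4  ⇒  -7p = -6  ⇒  p = 6/7.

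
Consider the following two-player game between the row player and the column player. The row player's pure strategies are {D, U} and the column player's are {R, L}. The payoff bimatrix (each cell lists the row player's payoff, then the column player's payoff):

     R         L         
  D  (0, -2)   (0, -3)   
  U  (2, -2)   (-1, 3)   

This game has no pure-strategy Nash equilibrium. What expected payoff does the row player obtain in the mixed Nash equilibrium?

0

In a mixed equilibrium the row player is indifferent between D and U; this condition fixes q.
  the row player's expected payoff from D: q·0 + (1−q)·0 = 0
  the row player's expected payoff from U: q·2 + (1−q)·(-1) = 3q - 1
  0 = 3q - 1  ⇒  -3q = -1  ⇒  q = 1/3.
At equilibrium the row player is indifferent across rows, so the row player's payoff equals the payoff from D: (1/3)·0 + (2/3)·0 = 0.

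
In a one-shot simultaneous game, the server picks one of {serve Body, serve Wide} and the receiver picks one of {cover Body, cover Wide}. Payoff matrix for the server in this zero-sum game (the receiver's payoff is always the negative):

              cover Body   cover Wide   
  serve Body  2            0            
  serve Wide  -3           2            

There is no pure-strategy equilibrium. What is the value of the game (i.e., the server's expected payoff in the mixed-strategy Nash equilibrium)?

v = 4/7

The receiver's mix must leave the server indifferent between serve Body and serve Wide.
  the server's expected payoff from serve Body: q·2 + (1−q)·0 = 2q
  the server's expected payoff from serve Wide: q·(-3) + (1−q)·2 = -5q + 2
  2q = -5q + 2  ⇒  7q = 2  ⇒  q = 2/7.
The value is the server's expected payoff against this mix (using serve Body): (2/7)·2 + (5/7)·0 = 4/7.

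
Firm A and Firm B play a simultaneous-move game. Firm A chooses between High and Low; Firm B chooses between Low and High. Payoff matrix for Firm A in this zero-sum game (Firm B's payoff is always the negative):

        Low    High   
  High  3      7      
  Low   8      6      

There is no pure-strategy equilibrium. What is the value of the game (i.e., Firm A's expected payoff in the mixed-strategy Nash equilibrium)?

Firm A's indifference between High and Low determines Firm B's mixing probability q:
  Firm A's expected payoff from High: q·3 + (1−q)·7 = -4q + 7
  Firm A's expected payoff from Low: q·8 + (1−q)·6 = 2q + 6
  -4q + 7 = 2q + 6  ⇒  -6q = -1  ⇒  q = 1/6.
The value is Firm A's expected payoff against this mix (using High): (1/6)·3 + (5/6)·7 = 19/3.

v = 19/3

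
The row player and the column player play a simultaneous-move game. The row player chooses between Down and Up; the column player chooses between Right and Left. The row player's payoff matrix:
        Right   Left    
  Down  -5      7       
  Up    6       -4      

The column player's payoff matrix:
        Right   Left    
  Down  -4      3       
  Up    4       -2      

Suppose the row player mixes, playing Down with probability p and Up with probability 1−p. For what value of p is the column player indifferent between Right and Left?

p = 6/13

For the column player to be willing to mix, the column player must be indifferent between Right and Left, which pins down the row player's mix.
  the column player's expected payoff from Right: p·(-4) + (1−p)·4 = -8p + 4
  the column player's expected payoff from Left: p·3 + (1−p)·(-2) = 5p - 2
  -8p + 4 = 5p - 2  ⇒  -13p = -6  ⇒  p = 6/13.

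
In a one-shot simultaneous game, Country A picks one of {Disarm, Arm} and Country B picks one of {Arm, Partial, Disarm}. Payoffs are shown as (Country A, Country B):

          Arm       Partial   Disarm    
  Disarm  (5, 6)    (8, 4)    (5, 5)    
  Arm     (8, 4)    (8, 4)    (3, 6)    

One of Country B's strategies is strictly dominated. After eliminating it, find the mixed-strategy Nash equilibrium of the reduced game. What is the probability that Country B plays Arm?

q = 2/5

Country B's strategy Partial is strictly dominated by Disarm: 5 > 4 and 6 > 4. Eliminate Partial.
Country A's indifference between Disarm and Arm determines Country B's mixing probability q:
  Country A's payoff to Disarm: q·5 + (1−q)·5 = 5
  Country A's payoff to Arm: q·8 + (1−q)·3 = 5q + 3
  5 = 5q + 3  ⇒  -5q = -2  ⇒  q = 2/5.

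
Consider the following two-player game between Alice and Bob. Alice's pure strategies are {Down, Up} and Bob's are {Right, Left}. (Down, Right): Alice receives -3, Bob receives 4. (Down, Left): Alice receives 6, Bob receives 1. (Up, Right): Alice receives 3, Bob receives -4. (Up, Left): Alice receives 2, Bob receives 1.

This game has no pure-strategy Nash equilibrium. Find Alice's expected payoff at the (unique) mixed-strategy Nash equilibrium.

12/5

Alice's indifference between Down and Up determines Bob's mixing probability q:
  Alice's payoff from Down: q·(-3) + (1−q)·6 = -9q + 6
  Alice's payoff from Up: q·3 + (1−q)·2 = q + 2
  -9q + 6 = q + 2  ⇒  -10q = -4  ⇒  q = 2/5.
At equilibrium Alice is indifferent across rows, so Alice's payoff equals the payoff from Down: (2/5)·(-3) + (3/5)·6 = 12/5.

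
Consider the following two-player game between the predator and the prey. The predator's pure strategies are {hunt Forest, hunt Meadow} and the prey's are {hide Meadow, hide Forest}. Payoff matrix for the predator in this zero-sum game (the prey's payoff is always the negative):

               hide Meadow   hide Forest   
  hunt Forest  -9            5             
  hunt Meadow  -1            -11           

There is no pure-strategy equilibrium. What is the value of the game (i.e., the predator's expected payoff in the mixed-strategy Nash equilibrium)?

Set the predator's expected payoff from hunt Forest equal to that from hunt Meadow:
  the predator's expected payoff from hunt Forest: q·(-9) + (1−q)·5 = -14q + 5
  the predator's expected payoff from hunt Meadow: q·(-1) + (1−q)·(-11) = 10q - 11
  -14q + 5 = 10q - 11  ⇒  -24q = -16  ⇒  q = 2/3.
The value is the predator's expected payoff against this mix (using hunt Forest): (2/3)·(-9) + (1/3)·5 = -13/3.

v = -13/3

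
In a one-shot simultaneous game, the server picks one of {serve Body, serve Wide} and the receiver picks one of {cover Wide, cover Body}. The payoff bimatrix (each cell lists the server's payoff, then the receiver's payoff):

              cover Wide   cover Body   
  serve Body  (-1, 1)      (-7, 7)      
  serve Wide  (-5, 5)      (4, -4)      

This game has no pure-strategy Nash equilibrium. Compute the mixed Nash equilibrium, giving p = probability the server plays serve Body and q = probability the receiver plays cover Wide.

p = 3/5, q = 11/15

In a mixed equilibrium the receiver is indifferent between cover Wide and cover Body; this condition fixes p.
  the receiver's payoff to cover Wide: p·1 + (1−p)·5 = -4p + 5
  the receiver's payoff to cover Body: p·7 + (1−p)·(-4) = 11p - 4
  -4p + 5 = 11p - 4  ⇒  -15p = -9  ⇒  p = 3/5.
In a mixed equilibrium the server is indifferent between serve Body and serve Wide; this condition fixes q.
  the server's expected payoff from serve Body: q·(-1) + (1−q)·(-7) = 6q - 7
  the server's expected payoff from serve Wide: q·(-5) + (1−q)·4 = -9q + 4
  6q - 7 = -9q + 4  ⇒  15q = 11  ⇒  q = 11/15.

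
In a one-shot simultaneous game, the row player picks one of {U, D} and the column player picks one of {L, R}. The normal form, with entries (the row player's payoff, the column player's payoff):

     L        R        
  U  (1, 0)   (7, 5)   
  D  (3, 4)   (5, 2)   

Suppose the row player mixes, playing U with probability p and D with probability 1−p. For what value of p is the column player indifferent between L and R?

In a mixed equilibrium the column player is indifferent between L and R; this condition fixes p.
  the column player's payoff to L: p·0 + (1−p)·4 = -4p + 4
  the column player's payoff to R: p·5 + (1−p)·2 = 3p + 2
  -4p + 4 = 3p + 2  ⇒  -7p = -2  ⇒  p = 2/7.

p = 2/7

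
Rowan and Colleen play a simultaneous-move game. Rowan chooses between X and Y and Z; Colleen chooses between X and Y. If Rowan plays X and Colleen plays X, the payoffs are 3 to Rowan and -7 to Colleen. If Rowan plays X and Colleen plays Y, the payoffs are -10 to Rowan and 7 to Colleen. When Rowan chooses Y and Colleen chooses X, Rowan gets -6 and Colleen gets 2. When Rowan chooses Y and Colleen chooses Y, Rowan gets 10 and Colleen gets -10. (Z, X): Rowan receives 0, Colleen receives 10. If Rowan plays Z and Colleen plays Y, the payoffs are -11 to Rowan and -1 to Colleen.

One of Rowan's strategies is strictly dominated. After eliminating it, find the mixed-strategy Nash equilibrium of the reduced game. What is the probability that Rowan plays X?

p = 6/13

Rowan's strategy Z is strictly dominated by X: 3 > 0 and -10 > -11. Eliminate Z.
In a mixed equilibrium Colleen is indifferent between X and Y; this condition fixes p.
  Colleen's payoff from X: p·(-7) + (1−p)·2 = -9p + 2
  Colleen's payoff from Y: p·7 + (1−p)·(-10) = 17p - 10
  -9p + 2 = 17p - 10  ⇒  -26p = -12  ⇒  p = 6/13.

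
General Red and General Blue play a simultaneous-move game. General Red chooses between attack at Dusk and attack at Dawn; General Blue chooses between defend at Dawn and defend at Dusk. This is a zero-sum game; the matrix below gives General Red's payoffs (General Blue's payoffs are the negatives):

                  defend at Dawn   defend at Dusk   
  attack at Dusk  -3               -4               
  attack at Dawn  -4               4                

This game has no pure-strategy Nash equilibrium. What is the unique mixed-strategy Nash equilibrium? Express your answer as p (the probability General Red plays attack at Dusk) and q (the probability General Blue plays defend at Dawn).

p = 8/9, q = 8/9

Set General Blue's expected payoff from defend at Dawn equal to that from defend at Dusk:
  General Blue's expected payoff from defend at Dawn: p·3 + (1−p)·4 = -p + 4
  General Blue's expected payoff from defend at Dusk: p·4 + (1−p)·(-4) = 8p - 4
  -p + 4 = 8p - 4  ⇒  -9p = -8  ⇒  p = 8/9.
General Red's indifference between attack at Dusk and attack at Dawn determines General Blue's mixing probability q:
  General Red's payoff to attack at Dusk: q·(-3) + (1−q)·(-4) = q - 4
  General Red's payoff to attack at Dawn: q·(-4) + (1−q)·4 = -8q + 4
  q - 4 = -8q + 4  ⇒  9q = 8  ⇒  q = 8/9.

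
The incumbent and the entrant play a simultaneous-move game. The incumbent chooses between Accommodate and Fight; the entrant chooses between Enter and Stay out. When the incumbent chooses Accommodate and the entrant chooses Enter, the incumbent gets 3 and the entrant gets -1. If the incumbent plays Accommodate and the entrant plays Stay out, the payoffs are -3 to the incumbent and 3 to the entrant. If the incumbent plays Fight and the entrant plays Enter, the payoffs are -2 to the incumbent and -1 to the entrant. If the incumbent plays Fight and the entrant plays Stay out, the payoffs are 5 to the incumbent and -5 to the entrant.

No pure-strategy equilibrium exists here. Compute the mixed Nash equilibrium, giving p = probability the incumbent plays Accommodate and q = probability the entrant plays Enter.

The entrant's indifference between Enter and Stay out determines the incumbent's mixing probability p:
  the entrant's payoff from Enter: p·(-1) + (1−p)·(-1) = -1
  the entrant's payoff from Stay out: p·3 + (1−p)·(-5) = 8p - 5
  -1 = 8p - 5  ⇒  -8p = -4  ⇒  p = 1/2.
The incumbent's indifference between Accommodate and Fight determines the entrant's mixing probability q:
  the incumbent's expected payoff from Accommodate: q·3 + (1−q)·(-3) = 6q - 3
  the incumbent's expected payoff from Fight: q·(-2) + (1−q)·5 = -7q + 5
  6q - 3 = -7q + 5  ⇒  13q = 8  ⇒  q = 8/13.

p = 1/2, q = 8/13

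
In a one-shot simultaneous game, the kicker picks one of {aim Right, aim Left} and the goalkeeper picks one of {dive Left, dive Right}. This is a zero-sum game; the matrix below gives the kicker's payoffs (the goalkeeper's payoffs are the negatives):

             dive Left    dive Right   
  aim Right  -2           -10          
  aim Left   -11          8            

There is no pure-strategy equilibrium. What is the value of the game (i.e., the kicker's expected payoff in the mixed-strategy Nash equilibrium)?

v = -14/3

The goalkeeper's mix must leave the kicker indifferent between aim Right and aim Left.
  the kicker's expected payoff from aim Right: q·(-2) + (1−q)·(-10) = 8q - 10
  the kicker's expected payoff from aim Left: q·(-11) + (1−q)·8 = -19q + 8
  8q - 10 = -19q + 8  ⇒  27q = 18  ⇒  q = 2/3.
The value is the kicker's expected payoff against this mix (using aim Right): (2/3)·(-2) + (1/3)·(-10) = -14/3.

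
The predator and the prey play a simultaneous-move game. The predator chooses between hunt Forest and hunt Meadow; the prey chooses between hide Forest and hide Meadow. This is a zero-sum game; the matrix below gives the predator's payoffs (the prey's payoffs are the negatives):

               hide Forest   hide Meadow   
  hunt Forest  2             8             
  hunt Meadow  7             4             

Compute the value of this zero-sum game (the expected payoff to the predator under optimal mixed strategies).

v = 16/3

The predator's indifference between hunt Forest and hunt Meadow determines the prey's mixing probability q:
  the predator's payoff from hunt Forest: q·2 + (1−q)·8 = -6q + 8
  the predator's payoff from hunt Meadow: q·7 + (1−q)·4 = 3q + 4
  -6q + 8 = 3q + 4  ⇒  -9q = -4  ⇒  q = 4/9.
The value is the predator's expected payoff against this mix (using hunt Forest): (4/9)·2 + (5/9)·8 = 16/3.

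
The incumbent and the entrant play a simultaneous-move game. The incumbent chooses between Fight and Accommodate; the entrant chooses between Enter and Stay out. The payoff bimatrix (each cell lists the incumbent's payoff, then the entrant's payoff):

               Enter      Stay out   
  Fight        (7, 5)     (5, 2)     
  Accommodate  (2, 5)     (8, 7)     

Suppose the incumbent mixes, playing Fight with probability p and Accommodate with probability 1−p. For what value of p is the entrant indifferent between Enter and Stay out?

p = 2/5

The incumbent's mix must leave the entrant indifferent between Enter and Stay out.
  the entrant's expected payoff from Enter: p·5 + (1−p)·5 = 5
  the entrant's expected payoff from Stay out: p·2 + (1−p)·7 = -5p + 7
  5 = -5p + 7  ⇒  5p = 2  ⇒  p = 2/5.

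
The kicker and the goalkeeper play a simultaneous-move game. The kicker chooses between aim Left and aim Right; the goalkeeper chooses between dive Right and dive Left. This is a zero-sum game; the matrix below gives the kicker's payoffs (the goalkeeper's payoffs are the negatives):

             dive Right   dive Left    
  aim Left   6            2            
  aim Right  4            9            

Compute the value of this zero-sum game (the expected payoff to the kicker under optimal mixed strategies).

v = 46/9

The goalkeeper's mix must leave the kicker indifferent between aim Left and aim Right.
  the kicker's expected payoff from aim Left: q·6 + (1−q)·2 = 4q + 2
  the kicker's expected payoff from aim Right: q·4 + (1−q)·9 = -5q + 9
  4q + 2 = -5q + 9  ⇒  9q = 7  ⇒  q = 7/9.
The value is the kicker's expected payoff against this mix (using aim Left): (7/9)·6 + (2/9)·2 = 46/9.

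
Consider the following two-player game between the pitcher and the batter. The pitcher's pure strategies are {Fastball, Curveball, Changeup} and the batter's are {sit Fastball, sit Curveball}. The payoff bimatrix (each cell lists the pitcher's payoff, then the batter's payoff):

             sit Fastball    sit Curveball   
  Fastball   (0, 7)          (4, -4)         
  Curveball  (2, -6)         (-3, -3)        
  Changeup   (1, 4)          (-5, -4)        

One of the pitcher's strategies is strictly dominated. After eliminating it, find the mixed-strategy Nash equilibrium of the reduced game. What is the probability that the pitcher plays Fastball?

The pitcher's strategy Changeup is strictly dominated by Curveball: 2 > 1 and -3 > -5. Eliminate Changeup.
For the batter to be willing to mix, the batter must be indifferent between sit Fastball and sit Curveball, which pins down the pitcher's mix.
  the batter's payoff to sit Fastball: p·7 + (1−p)·(-6) = 13p - 6
  the batter's payoff to sit Curveball: p·(-4) + (1−p)·(-3) = -p - 3
  13p - 6 = -p - 3  ⇒  14p = 3  ⇒  p = 3/14.

p = 3/14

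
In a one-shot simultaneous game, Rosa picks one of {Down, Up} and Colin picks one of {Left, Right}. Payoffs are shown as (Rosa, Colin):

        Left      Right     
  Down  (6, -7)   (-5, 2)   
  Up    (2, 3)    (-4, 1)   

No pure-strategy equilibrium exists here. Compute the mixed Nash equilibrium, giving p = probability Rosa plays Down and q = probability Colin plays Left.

Rosa's mix must leave Colin indifferent between Left and Right.
  Colin's payoff from Left: p·(-7) + (1−p)·3 = -10p + 3
  Colin's payoff from Right: p·2 + (1−p)·1 = p + 1
  -10p + 3 = p + 1  ⇒  -11p = -2  ⇒  p = 2/11.
Set Rosa's expected payoff from Down equal to that from Up:
  Rosa's payoff from Down: q·6 + (1−q)·(-5) = 11q - 5
  Rosa's payoff from Up: q·2 + (1−q)·(-4) = 6q - 4
  11q - 5 = 6q - 4  ⇒  5q = 1  ⇒  q = 1/5.

p = 2/11, q = 1/5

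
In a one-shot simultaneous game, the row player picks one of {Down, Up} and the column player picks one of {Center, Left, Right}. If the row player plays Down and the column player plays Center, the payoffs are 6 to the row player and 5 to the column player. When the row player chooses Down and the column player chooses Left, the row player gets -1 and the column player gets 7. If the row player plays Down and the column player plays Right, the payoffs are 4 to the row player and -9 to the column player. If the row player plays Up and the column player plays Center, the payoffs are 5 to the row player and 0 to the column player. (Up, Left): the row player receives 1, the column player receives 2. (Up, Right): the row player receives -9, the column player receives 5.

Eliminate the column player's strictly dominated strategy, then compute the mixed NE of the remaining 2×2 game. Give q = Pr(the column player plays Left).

q = 13/15

The column player's strategy Center is strictly dominated by Left: 7 > 5 and 2 > 0. Eliminate Center.
The column player's mix must leave the row player indifferent between Down and Up.
  the row player's payoff from Down: q·(-1) + (1−q)·4 = -5q + 4
  the row player's payoff from Up: q·1 + (1−q)·(-9) = 10q - 9
  -5q + 4 = 10q - 9  ⇒  -15q = -13  ⇒  q = 13/15.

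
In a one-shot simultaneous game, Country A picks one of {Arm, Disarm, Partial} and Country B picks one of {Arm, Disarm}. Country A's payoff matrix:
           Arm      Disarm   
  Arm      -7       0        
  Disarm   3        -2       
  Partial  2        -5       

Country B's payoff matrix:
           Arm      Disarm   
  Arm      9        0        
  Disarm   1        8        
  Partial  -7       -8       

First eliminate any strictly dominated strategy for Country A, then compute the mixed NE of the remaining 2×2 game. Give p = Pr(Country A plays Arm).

Country A's strategy Partial is strictly dominated by Disarm: 3 > 2 and -2 > -5. Eliminate Partial.
In a mixed equilibrium Country B is indifferent between Arm and Disarm; this condition fixes p.
  Country B's expected payoff from Arm: p·9 + (1−p)·1 = 8p + 1
  Country B's expected payoff from Disarm: p·0 + (1−p)·8 = -8p + 8
  8p + 1 = -8p + 8  ⇒  16p = 7  ⇒  p = 7/16.

p = 7/16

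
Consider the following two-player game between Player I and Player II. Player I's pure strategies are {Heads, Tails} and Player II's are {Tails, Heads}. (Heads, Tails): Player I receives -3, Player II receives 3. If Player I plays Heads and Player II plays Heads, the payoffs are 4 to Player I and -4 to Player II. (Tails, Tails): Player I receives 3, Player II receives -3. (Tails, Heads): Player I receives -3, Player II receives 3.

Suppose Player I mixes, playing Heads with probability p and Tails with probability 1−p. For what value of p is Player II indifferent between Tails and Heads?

Player II's indifference between Tails and Heads determines Player I's mixing probability p:
  Player II's payoff to Tails: p·3 + (1−p)·(-3) = 6p - 3
  Player II's payoff to Heads: p·(-4) + (1−p)·3 = -7p + 3
  6p - 3 = -7p + 3  ⇒  13p = 6  ⇒  p = 6/13.

p = 6/13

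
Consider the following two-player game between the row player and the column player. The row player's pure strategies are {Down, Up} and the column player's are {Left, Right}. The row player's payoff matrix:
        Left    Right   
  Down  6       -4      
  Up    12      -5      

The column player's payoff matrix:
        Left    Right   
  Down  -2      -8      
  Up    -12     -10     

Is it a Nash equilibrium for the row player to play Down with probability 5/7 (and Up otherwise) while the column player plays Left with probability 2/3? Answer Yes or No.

No

Given the row player's mix p = 5/7, the column player's payoff from Left is -34/7 but from Right is -60/7. The column player strictly prefers Left, so the column player would not mix.
So the proposed profile is not a Nash equilibrium.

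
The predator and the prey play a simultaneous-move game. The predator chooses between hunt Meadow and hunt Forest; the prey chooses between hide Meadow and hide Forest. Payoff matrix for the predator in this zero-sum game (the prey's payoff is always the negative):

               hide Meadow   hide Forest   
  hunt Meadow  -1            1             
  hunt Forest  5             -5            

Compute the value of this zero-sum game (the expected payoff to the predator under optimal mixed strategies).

v = 0

Set the predator's expected payoff from hunt Meadow equal to that from hunt Forest:
  the predator's payoff from hunt Meadow: q·(-1) + (1−q)·1 = -2q + 1
  the predator's payoff from hunt Forest: q·5 + (1−q)·(-5) = 10q - 5
  -2q + 1 = 10q - 5  ⇒  -12q = -6  ⇒  q = 1/2.
The value is the predator's expected payoff against this mix (using hunt Meadow): (1/2)·(-1) + (1/2)·1 = 0.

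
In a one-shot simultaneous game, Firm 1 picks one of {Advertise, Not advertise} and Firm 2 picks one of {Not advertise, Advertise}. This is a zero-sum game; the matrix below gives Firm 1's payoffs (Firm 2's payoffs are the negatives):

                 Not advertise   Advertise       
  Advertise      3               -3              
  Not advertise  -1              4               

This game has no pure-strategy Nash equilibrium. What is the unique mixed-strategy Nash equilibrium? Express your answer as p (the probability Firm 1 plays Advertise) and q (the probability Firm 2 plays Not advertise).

p = 5/11, q = 7/11

Set Firm 2's expected payoff from Not advertise equal to that from Advertise:
  Firm 2's payoff from Not advertise: p·(-3) + (1−p)·1 = -4p + 1
  Firm 2's payoff from Advertise: p·3 + (1−p)·(-4) = 7p - 4
  -4p + 1 = 7p - 4  ⇒  -11p = -5  ⇒  p = 5/11.
Firm 1's indifference between Advertise and Not advertise determines Firm 2's mixing probability q:
  Firm 1's payoff from Advertise: q·3 + (1−q)·(-3) = 6q - 3
  Firm 1's payoff from Not advertise: q·(-1) + (1−q)·4 = -5q + 4
  6q - 3 = -5q + 4  ⇒  11q = 7  ⇒  q = 7/11.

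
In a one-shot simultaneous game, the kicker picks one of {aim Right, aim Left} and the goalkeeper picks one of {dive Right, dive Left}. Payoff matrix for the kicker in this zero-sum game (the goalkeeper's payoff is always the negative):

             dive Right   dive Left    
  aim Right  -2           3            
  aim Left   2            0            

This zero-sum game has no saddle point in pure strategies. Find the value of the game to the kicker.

v = 6/7

The kicker's indifference between aim Right and aim Left determines the goalkeeper's mixing probability q:
  the kicker's payoff to aim Right: q·(-2) + (1−q)·3 = -5q + 3
  the kicker's payoff to aim Left: q·2 + (1−q)·0 = 2q
  -5q + 3 = 2q  ⇒  -7q = -3  ⇒  q = 3/7.
The value is the kicker's expected payoff against this mix (using aim Right): (3/7)·(-2) + (4/7)·3 = 6/7.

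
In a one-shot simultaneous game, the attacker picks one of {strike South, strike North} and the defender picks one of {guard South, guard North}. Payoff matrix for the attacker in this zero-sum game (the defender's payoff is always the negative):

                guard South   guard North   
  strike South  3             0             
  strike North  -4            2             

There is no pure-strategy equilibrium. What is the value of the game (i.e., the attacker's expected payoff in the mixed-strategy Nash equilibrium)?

Set the attacker's expected payoff from strike South equal to that from strike North:
  the attacker's payoff to strike South: q·3 + (1−q)·0 = 3q
  the attacker's payoff to strike North: q·(-4) + (1−q)·2 = -6q + 2
  3q = -6q + 2  ⇒  9q = 2  ⇒  q = 2/9.
The value is the attacker's expected payoff against this mix (using strike South): (2/9)·3 + (7/9)·0 = 2/3.

v = 2/3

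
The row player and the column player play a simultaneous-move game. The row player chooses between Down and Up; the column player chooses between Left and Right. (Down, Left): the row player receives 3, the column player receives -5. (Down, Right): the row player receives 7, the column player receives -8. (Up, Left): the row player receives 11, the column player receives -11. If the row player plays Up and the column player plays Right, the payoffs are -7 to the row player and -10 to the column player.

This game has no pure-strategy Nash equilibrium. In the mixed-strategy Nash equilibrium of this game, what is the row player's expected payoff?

49/11

For the row player to be willing to mix, the row player must be indifferent between Down and Up, which pins down the column player's mix.
  the row player's payoff to Down: q·3 + (1−q)·7 = -4q + 7
  the row player's payoff to Up: q·11 + (1−q)·(-7) = 18q - 7
  -4q + 7 = 18q - 7  ⇒  -22q = -14  ⇒  q = 7/11.
At equilibrium the row player is indifferent across rows, so the row player's payoff equals the payoff from Down: (7/11)·3 + (4/11)·7 = 49/11.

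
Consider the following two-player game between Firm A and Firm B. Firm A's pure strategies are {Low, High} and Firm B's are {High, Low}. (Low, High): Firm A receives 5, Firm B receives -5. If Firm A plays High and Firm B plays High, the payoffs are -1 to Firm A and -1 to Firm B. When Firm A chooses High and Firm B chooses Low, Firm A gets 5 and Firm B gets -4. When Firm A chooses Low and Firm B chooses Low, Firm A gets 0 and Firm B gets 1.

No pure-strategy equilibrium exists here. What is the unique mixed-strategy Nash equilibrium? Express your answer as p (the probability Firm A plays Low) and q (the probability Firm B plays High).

Firm A's mix must leave Firm B indifferent between High and Low.
  Firm B's payoff to High: p·(-5) + (1−p)·(-1) = -4p - 1
  Firm B's payoff to Low: p·1 + (1−p)·(-4) = 5p - 4
  -4p - 1 = 5p - 4  ⇒  -9p = -3  ⇒  p = 1/3.
In a mixed equilibrium Firm A is indifferent between Low and High; this condition fixes q.
  Firm A's expected payoff from Low: q·5 + (1−q)·0 = 5q
  Firm A's expected payoff from High: q·(-1) + (1−q)·5 = -6q + 5
  5q = -6q + 5  ⇒  11q = 5  ⇒  q = 5/11.

p = 1/3, q = 5/11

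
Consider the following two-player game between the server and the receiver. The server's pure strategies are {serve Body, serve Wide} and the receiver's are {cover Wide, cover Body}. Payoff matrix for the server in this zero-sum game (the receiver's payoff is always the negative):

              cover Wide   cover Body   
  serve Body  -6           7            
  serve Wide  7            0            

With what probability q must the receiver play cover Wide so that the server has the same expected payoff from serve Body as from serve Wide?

In a mixed equilibrium the server is indifferent between serve Body and serve Wide; this condition fixes q.
  the server's payoff from serve Body: q·(-6) + (1−q)·7 = -13q + 7
  the server's payoff from serve Wide: q·7 + (1−q)·0 = 7q
  -13q + 7 = 7q  ⇒  -20q = -7  ⇒  q = 7/20.

q = 7/20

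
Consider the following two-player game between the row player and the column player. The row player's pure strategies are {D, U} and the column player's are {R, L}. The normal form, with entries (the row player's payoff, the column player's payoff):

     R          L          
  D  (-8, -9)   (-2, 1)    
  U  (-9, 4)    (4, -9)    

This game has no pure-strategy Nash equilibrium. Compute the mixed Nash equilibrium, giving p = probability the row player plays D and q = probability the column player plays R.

p = 13/23, q = 6/7

The column player's indifference between R and L determines the row player's mixing probability p:
  the column player's payoff from R: p·(-9) + (1−p)·4 = -13p + 4
  the column player's payoff from L: p·1 + (1−p)·(-9) = 10p - 9
  -13p + 4 = 10p - 9  ⇒  -23p = -13  ⇒  p = 13/23.
Set the row player's expected payoff from D equal to that from U:
  the row player's payoff from D: q·(-8) + (1−q)·(-2) = -6q - 2
  the row player's payoff from U: q·(-9) + (1−q)·4 = -13q + 4
  -6q - 2 = -13q + 4  ⇒  7q = 6  ⇒  q = 6/7.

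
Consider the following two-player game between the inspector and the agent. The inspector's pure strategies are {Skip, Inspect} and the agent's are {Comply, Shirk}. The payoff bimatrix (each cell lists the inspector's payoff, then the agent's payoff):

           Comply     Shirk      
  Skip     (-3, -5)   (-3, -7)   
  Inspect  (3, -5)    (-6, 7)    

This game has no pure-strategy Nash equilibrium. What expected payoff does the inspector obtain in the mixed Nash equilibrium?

-3

The agent's mix must leave the inspector indifferent between Skip and Inspect.
  the inspector's payoff to Skip: q·(-3) + (1−q)·(-3) = -3
  the inspector's payoff to Inspect: q·3 + (1−q)·(-6) = 9q - 6
  -3 = 9q - 6  ⇒  -9q = -3  ⇒  q = 1/3.
At equilibrium the inspector is indifferent across rows, so the inspector's payoff equals the payoff from Skip: (1/3)·(-3) + (2/3)·(-3) = -3.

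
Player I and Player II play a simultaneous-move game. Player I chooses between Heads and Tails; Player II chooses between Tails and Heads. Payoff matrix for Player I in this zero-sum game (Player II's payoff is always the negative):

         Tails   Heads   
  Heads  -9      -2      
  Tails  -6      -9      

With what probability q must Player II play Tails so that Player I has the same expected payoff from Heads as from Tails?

For Player I to be willing to mix, Player I must be indifferent between Heads and Tails, which pins down Player II's mix.
  Player I's payoff from Heads: q·(-9) + (1−q)·(-2) = -7q - 2
  Player I's payoff from Tails: q·(-6) + (1−q)·(-9) = 3q - 9
  -7q - 2 = 3q - 9  ⇒  -10q = -7  ⇒  q = 7/10.

q = 7/10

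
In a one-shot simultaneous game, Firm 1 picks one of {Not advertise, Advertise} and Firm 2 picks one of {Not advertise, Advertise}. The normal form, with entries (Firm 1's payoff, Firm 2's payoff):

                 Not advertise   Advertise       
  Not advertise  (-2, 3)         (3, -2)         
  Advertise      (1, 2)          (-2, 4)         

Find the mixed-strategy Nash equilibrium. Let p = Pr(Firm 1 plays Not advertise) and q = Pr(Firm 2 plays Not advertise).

p = 2/7, q = 5/8

In a mixed equilibrium Firm 2 is indifferent between Not advertise and Advertise; this condition fixes p.
  Firm 2's payoff from Not advertise: p·3 + (1−p)·2 = p + 2
  Firm 2's payoff from Advertise: p·(-2) + (1−p)·4 = -6p + 4
  p + 2 = -6p + 4  ⇒  7p = 2  ⇒  p = 2/7.
For Firm 1 to be willing to mix, Firm 1 must be indifferent between Not advertise and Advertise, which pins down Firm 2's mix.
  Firm 1's payoff to Not advertise: q·(-2) + (1−q)·3 = -5q + 3
  Firm 1's payoff to Advertise: q·1 + (1−q)·(-2) = 3q - 2
  -5q + 3 = 3q - 2  ⇒  -8q = -5  ⇒  q = 5/8.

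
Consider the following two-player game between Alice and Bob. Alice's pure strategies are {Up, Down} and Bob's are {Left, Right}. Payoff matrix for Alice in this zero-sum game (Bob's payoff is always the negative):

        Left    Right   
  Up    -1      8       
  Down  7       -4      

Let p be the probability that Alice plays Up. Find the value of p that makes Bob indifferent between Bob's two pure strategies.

p = 11/20

Set Bob's expected payoff from Left equal to that from Right:
  Bob's payoff to Left: p·1 + (1−p)·(-7) = 8p - 7
  Bob's payoff to Right: p·(-8) + (1−p)·4 = -12p + 4
  8p - 7 = -12p + 4  ⇒  20p = 11  ⇒  p = 11/20.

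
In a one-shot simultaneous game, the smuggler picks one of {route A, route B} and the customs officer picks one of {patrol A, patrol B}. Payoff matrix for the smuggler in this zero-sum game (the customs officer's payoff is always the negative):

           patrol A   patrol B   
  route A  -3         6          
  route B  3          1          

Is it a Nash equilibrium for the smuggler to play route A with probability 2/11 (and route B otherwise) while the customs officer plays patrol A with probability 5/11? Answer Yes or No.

Check the customs officer's indifference given the smuggler's mix p = 2/11:
  payoff from patrol A = -21/11; payoff from patrol B = -21/11 — equal.
Check the smuggler's indifference given the customs officer's mix q = 5/11:
  payoff from route A = 21/11; payoff from route B = 21/11 — equal.
Both players are indifferent, so neither can profitably deviate.

Yes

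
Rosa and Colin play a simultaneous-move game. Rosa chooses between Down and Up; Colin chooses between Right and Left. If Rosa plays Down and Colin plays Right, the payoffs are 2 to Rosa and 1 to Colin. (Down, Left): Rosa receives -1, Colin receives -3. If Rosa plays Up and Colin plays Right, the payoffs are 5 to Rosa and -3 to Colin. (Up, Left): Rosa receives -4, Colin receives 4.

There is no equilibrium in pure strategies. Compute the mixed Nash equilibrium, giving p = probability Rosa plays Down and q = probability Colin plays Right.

Set Colin's expected payoff from Right equal to that from Left:
  Colin's expected payoff from Right: p·1 + (1−p)·(-3) = 4p - 3
  Colin's expected payoff from Left: p·(-3) + (1−p)·4 = -7p + 4
  4p - 3 = -7p + 4  ⇒  11p = 7  ⇒  p = 7/11.
Colin's mix must leave Rosa indifferent between Down and Up.
  Rosa's payoff from Down: q·2 + (1−q)·(-1) = 3q - 1
  Rosa's payoff from Up: q·5 + (1−q)·(-4) = 9q - 4
  3q - 1 = 9q - 4  ⇒  -6q = -3  ⇒  q = 1/2.

p = 7/11, q = 1/2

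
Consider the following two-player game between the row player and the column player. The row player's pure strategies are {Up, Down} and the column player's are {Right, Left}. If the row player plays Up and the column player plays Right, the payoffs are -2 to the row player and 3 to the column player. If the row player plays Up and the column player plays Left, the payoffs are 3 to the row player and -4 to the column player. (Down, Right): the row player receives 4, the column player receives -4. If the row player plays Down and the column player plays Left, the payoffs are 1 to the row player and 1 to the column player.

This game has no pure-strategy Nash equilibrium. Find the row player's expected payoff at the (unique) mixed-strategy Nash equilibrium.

The column player's mix must leave the row player indifferent between Up and Down.
  the row player's payoff from Up: q·(-2) + (1−q)·3 = -5q + 3
  the row player's payoff from Down: q·4 + (1−q)·1 = 3q + 1
  -5q + 3 = 3q + 1  ⇒  -8q = -2  ⇒  q = 1/4.
At equilibrium the row player is indifferent across rows, so the row player's payoff equals the payoff from Up: (1/4)·(-2) + (3/4)·3 = 7/4.

7/4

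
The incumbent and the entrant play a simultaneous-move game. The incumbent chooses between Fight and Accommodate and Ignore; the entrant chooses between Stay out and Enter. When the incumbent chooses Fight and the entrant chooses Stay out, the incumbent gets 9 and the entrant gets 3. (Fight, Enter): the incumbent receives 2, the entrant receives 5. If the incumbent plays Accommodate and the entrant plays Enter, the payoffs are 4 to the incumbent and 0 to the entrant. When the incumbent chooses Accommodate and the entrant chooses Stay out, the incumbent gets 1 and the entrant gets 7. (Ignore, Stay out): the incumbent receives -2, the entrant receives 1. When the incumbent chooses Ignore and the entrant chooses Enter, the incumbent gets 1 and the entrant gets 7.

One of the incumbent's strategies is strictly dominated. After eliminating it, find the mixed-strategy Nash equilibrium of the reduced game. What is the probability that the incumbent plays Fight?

p = 7/9

The incumbent's strategy Ignore is strictly dominated by Accommodate: 1 > -2 and 4 > 1. Eliminate Ignore.
The entrant's indifference between Stay out and Enter determines the incumbent's mixing probability p:
  the entrant's payoff from Stay out: p·3 + (1−p)·7 = -4p + 7
  the entrant's payoff from Enter: p·5 + (1−p)·0 = 5p
  -4p + 7 = 5p  ⇒  -9p = -7  ⇒  p = 7/9.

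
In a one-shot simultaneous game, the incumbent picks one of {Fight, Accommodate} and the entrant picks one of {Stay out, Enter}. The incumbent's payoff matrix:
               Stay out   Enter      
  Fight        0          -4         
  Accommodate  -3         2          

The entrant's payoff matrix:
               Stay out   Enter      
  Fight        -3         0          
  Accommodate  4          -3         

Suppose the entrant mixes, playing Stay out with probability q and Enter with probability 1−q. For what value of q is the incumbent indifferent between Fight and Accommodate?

q = 2/3

For the incumbent to be willing to mix, the incumbent must be indifferent between Fight and Accommodate, which pins down the entrant's mix.
  the incumbent's payoff from Fight: q·0 + (1−q)·(-4) = 4q - 4
  the incumbent's payoff from Accommodate: q·(-3) + (1−q)·2 = -5q + 2
  4q - 4 = -5q + 2  ⇒  9q = 6  ⇒  q = 2/3.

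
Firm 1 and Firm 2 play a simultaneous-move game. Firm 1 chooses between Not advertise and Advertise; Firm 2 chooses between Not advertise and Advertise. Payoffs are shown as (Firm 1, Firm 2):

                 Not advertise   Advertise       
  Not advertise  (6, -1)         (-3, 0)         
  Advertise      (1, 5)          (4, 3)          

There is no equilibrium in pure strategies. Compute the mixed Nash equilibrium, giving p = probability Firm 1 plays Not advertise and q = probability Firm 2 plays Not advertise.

Firm 1's mix must leave Firm 2 indifferent between Not advertise and Advertise.
  Firm 2's payoff from Not advertise: p·(-1) + (1−p)·5 = -6p + 5
  Firm 2's payoff from Advertise: p·0 + (1−p)·3 = -3p + 3
  -6p + 5 = -3p + 3  ⇒  -3p = -2  ⇒  p = 2/3.
Firm 1's indifference between Not advertise and Advertise determines Firm 2's mixing probability q:
  Firm 1's payoff from Not advertise: q·6 + (1−q)·(-3) = 9q - 3
  Firm 1's payoff from Advertise: q·1 + (1−q)·4 = -3q + 4
  9q - 3 = -3q + 4  ⇒  12q = 7  ⇒  q = 7/12.

p = 2/3, q = 7/12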